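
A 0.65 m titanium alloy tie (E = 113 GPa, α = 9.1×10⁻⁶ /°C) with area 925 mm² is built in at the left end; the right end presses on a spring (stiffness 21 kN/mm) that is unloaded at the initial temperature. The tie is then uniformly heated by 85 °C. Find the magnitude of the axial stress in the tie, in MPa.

σ ≈ 10.1 MPa (compressive)

Free thermal expansion: δ_free = αΔT L = 9.1×10⁻⁶ × 85 × 650 = 0.5028 mm.
Let P be the compressive force at the spring. The tie shortens elastically by PL/(AE) and the spring compresses by P/k; together these equal δ_free.
P [ L/(AE) + 1/k ] = δ_free → P [ 650/(925×113×10³) + 1/(21×10³) ] = 0.5028.
P = 0.5028 / 5.384×10⁻⁵ = 9339 N.
σ = P/A = 9339/925 = 10.1 MPa.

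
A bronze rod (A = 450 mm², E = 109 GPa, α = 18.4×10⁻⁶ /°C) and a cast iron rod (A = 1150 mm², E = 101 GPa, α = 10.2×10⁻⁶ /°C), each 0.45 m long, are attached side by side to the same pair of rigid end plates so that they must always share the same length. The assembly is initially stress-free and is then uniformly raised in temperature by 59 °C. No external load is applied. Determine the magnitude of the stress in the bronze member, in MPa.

σ ≈ 37.1 MPa (compressive)

The bronze has the larger α, so on heating it would change length more than the cast iron if both were free. The rigid plates force a common final length, so the bronze is put into compression and the cast iron into tension, with equal and opposite forces P (no external load).
Compatibility of the two members (thermal + elastic change equal): (α₁ − α₂)ΔT = P·[1/(A₁E₁) + 1/(A₂E₂)].
|α₁ − α₂|·ΔT = 8.2×10⁻⁶ × 59 = 0.0004838.
1/(A₁E₁) + 1/(A₂E₂) = 1/(450×109×10³) + 1/(1150×101×10³) = 2.9×10⁻⁸ N⁻¹.
P = 0.0004838 / 2.9×10⁻⁸ = 16680 N = 16.68 kN.
σ_{bronze} = P/A₁ = 16680/450 = 37.08 MPa, compressive.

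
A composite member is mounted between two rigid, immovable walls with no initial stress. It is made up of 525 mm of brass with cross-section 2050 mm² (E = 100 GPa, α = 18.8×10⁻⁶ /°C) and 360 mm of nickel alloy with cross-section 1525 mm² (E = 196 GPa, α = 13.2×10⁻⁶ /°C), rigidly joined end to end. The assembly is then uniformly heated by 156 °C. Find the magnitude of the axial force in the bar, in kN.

P ≈ 606 kN (compressive)

If the supports were absent, the total length change would be Σ αᵢΔT Lᵢ = 18.8×10⁻⁶×156×525 + 13.2×10⁻⁶×156×360 = 2.281 mm.
The rigid supports impose zero overall length change; the single axial force P common to all segments must satisfy P Σ Lᵢ/(AᵢEᵢ) = δ_free.
Σ Lᵢ/(AᵢEᵢ) = 525/(2050×100×10³) + 360/(1525×196×10³) = 3.765×10⁻⁶ mm/N.
So P = 2.281 / 3.765×10⁻⁶ = 605.8 kN, compressive.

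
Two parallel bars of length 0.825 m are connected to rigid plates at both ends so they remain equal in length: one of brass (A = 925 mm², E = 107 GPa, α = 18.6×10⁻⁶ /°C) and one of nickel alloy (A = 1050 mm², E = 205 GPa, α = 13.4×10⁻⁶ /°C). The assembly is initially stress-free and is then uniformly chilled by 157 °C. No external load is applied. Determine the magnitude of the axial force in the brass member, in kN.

Both members must finish at the same length. With the larger α, the brass tends to over-contract; the plates restrain it, putting the brass in tension and the nickel alloy in compression. With no external load the two internal forces are equal and opposite, magnitude P.
Setting the final lengths equal and cancelling L: (α₁ − α₂)ΔT = P/(A₁E₁) + P/(A₂E₂).
|α₁ − α₂|·ΔT = 5.2×10⁻⁶ × 157 = 0.0008164.
1/(A₁E₁) + 1/(A₂E₂) = 1/(925×107×10³) + 1/(1050×205×10³) = 1.475×10⁻⁸ N⁻¹.
So P = 0.0008164 / 1.475×10⁻⁸ = 55.35 kN.

P ≈ 55.4 kN (tensile in the brass)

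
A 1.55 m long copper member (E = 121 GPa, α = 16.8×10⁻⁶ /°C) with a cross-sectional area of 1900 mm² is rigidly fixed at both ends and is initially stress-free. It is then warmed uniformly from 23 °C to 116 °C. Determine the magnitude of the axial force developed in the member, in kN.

P ≈ 359 kN (compressive)

Full restraint means ε = 0, so the stress is σ = EαΔT = 121×10³ × 16.8×10⁻⁶ × 93 = 189.1 MPa.
Then P = σA = 189.1 × 1900 mm² = 359.2 kN, compressive.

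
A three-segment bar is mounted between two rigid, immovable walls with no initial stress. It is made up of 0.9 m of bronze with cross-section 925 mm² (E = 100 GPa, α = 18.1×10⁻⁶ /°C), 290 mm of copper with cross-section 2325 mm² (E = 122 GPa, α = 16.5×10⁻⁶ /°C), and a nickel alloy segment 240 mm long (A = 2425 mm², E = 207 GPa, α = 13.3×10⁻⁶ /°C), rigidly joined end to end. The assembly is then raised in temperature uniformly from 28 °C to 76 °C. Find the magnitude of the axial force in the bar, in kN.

Free thermal expansion of the whole bar: Σ αᵢΔT Lᵢ = 18.1×10⁻⁶×48×900 + 16.5×10⁻⁶×48×290 + 13.3×10⁻⁶×48×240 = 1.165 mm.
Since the ends are fixed, an axial force P builds up, equal in every segment, with P · Σ Lᵢ/(AᵢEᵢ) = δ_free.
The series flexibility is Σ Lᵢ/(AᵢEᵢ) = 900/(925×100×10³) + 290/(2325×122×10³) + 240/(2425×207×10³) = 1.123×10⁻⁵ mm/N.
P = 1.165 / 1.123×10⁻⁵ = 103700 N = 103.7 kN, compressive.

P ≈ 104 kN (compressive)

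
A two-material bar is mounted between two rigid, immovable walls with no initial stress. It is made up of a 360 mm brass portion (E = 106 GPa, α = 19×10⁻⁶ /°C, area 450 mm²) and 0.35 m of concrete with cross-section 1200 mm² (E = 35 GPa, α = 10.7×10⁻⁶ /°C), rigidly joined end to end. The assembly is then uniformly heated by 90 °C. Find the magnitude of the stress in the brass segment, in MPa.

With the walls removed the bar would change length by δ_free = Σ αᵢΔT Lᵢ = 19×10⁻⁶×90×360 + 10.7×10⁻⁶×90×350 = 0.9526 mm.
The walls prevent any net length change, so an axial force P (same in every segment) develops. Compatibility: P · Σ Lᵢ/(AᵢEᵢ) = δ_free.
The series flexibility is Σ Lᵢ/(AᵢEᵢ) = 360/(450×106×10³) + 350/(1200×35×10³) = 1.588×10⁻⁵ mm/N.
So P = 0.9526 / 1.588×10⁻⁵ = 59.99 kN, compressive.
σ_{brass} = P / A = 59990 / 450 = 133.3 MPa.

σ ≈ 133 MPa (compressive)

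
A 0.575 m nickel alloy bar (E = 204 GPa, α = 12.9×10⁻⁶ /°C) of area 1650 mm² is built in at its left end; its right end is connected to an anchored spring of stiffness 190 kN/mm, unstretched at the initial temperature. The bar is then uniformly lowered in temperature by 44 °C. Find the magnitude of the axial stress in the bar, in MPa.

Free thermal contraction: δ_free = αΔT L = 12.9×10⁻⁶ × 44 × 575 = 0.3264 mm.
With a force P in the spring, the elastic change of the bar is PL/(AE) and that of the spring is P/k; compatibility requires their sum to equal δ_free.
P [ L/(AE) + 1/k ] = δ_free → P [ 575/(1650×204×10³) + 1/(190×10³) ] = 0.3264.
P = 0.3264 / 6.971×10⁻⁶ = 46820 N.
σ = P/A = 46820/1650 = 28.37 MPa.

σ ≈ 28.4 MPa (tensile)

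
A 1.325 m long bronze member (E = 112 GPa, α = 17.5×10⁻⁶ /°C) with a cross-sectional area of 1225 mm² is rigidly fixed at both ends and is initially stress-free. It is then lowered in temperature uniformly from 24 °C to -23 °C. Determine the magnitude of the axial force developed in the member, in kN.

The ends cannot move, so σ = EαΔT = 112×10³ × 17.5×10⁻⁶ × 47 = 92.12 MPa.
P = AEαΔT = 1225 × 112×10³ × 17.5×10⁻⁶ × 47 = 112.8 kN (tensile).

P ≈ 113 kN (tensile)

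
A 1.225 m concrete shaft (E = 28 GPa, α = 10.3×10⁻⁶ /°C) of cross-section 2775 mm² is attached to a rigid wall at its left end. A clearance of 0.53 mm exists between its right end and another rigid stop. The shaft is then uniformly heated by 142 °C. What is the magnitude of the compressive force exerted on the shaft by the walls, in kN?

Unrestrained expansion: δ_free = αΔT L = 10.3×10⁻⁶ × 142 × 1225 = 1.792 mm.
The gap closes (δ_free > 0.53 mm) and the wall then resists a further 1.792 − 0.53 = 1.262 mm of expansion.
So σ = E(δ_free − g)/L = 28×10³ × 1.262/1225 = 28.84 MPa.
Force on the wall = σA = 28.84 × 2775 mm² = 80.03 kN.

P ≈ 80 kN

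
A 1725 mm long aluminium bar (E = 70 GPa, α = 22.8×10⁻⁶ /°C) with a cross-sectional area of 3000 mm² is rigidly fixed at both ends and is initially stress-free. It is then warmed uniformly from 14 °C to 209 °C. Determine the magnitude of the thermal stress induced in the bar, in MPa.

σ ≈ 311 MPa (compressive)

Because both ends are immovable the net strain is zero, and the suppressed thermal strain is αΔT = 22.8×10⁻⁶ × 195 = 4446×10⁻⁶.
σ = EαΔT = 70×10³ × 22.8×10⁻⁶ × 195 = 311.2 MPa (compressive; the bar is trying to expand).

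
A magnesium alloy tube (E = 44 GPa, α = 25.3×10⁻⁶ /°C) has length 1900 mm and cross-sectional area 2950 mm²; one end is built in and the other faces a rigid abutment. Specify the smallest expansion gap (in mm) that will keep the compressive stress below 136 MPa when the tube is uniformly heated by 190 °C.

g ≈ 3.26 mm

With no wall the tube would lengthen by αΔT L = 25.3×10⁻⁶ × 190 × 1900 = 9.133 mm.
At the allowable stress the elastic shortening the wall may impose is σL/E = 136 × 1900 / (44×10³) = 5.873 mm.
So the gap has to take up the difference, g_min = δ_free − σL/E = 9.133 − 5.873 = 3.261 mm.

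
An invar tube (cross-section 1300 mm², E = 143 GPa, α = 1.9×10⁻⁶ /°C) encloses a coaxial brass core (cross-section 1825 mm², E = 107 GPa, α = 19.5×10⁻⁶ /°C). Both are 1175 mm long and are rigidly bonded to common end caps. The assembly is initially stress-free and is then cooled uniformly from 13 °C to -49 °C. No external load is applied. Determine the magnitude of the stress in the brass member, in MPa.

The brass has the larger α, so on cooling it would change length more than the invar if both were free. The rigid plates force a common final length, so the brass is put into tension and the invar into compression, with equal and opposite forces P (no external load).
Equating the net (thermal + elastic) strains gives |α₁ − α₂|·ΔT = P·[1/(A₁E₁) + 1/(A₂E₂)].
|α₁ − α₂|·ΔT = 17.6×10⁻⁶ × 62 = 0.001091.
1/(A₁E₁) + 1/(A₂E₂) = 1/(1300×143×10³) + 1/(1825×107×10³) = 1.05×10⁻⁸ N⁻¹.
So P = 0.001091 / 1.05×10⁻⁸ = 103.9 kN.
σ_{brass} = P/A₂ = 103900/1825 = 56.94 MPa, tensile.

σ ≈ 56.9 MPa (tensile)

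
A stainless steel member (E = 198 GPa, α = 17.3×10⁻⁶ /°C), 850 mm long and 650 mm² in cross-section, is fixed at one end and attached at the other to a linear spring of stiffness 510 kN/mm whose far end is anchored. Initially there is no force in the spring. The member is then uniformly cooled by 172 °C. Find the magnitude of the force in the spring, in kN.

P ≈ 295 kN

Free thermal contraction: δ_free = αΔT L = 17.3×10⁻⁶ × 172 × 850 = 2.529 mm.
Let P be the tensile force in the spring. The member extends elastically by PL/(AE) and the spring stretches by P/k; together these equal δ_free.
P [ L/(AE) + 1/k ] = δ_free → P [ 850/(650×198×10³) + 1/(510×10³) ] = 2.529.
P = 2.529 / 8.565×10⁻⁶ = 295300 N.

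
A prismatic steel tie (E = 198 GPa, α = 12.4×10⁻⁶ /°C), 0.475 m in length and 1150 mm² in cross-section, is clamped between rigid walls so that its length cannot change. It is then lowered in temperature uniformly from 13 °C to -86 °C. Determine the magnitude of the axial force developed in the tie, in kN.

Full restraint means ε = 0, so the stress is σ = EαΔT = 198×10³ × 12.4×10⁻⁶ × 99 = 243.1 MPa.
Axial force P = σA = 243.1 × 1150 = 279500 N = 279.5 kN, tensile.

P ≈ 280 kN (tensile)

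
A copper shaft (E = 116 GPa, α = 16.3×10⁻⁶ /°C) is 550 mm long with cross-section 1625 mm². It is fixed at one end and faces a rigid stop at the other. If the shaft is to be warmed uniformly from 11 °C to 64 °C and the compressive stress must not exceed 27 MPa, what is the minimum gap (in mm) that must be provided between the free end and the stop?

With no wall the shaft would lengthen by αΔT L = 16.3×10⁻⁶ × 53 × 550 = 0.4751 mm.
A stress of 27 MPa corresponds to the wall pushing the shaft back by σL/E = 27×550/(116×10³) = 0.128 mm.
The gap must absorb the remainder: g_min = 0.4751 − 0.128 = 0.3471 mm.

g ≈ 0.347 mm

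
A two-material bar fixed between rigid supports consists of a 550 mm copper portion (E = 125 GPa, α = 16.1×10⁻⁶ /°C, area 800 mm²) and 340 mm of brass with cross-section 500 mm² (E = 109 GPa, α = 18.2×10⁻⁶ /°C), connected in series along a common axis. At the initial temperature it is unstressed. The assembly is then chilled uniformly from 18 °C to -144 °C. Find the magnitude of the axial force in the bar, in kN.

P ≈ 208 kN (tensile)

Free thermal contraction of the whole bar: Σ αᵢΔT Lᵢ = 16.1×10⁻⁶×162×550 + 18.2×10⁻⁶×162×340 = 2.437 mm.
The walls prevent any net length change, so an axial force P (same in every segment) develops. Compatibility: P · Σ Lᵢ/(AᵢEᵢ) = δ_free.
The series flexibility is Σ Lᵢ/(AᵢEᵢ) = 550/(800×125×10³) + 340/(500×109×10³) = 1.174×10⁻⁵ mm/N.
P = 2.437 / 1.174×10⁻⁵ = 207600 N = 207.6 kN, tensile.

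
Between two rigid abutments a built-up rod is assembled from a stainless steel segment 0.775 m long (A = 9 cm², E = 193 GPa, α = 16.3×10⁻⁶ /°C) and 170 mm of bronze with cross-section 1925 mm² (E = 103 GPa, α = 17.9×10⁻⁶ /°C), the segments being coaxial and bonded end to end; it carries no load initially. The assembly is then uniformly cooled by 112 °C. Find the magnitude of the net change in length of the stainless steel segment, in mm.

With the walls removed the bar would change length by δ_free = Σ αᵢΔT Lᵢ = 16.3×10⁻⁶×112×775 + 17.9×10⁻⁶×112×170 = 1.756 mm.
The rigid supports impose zero overall length change; the single axial force P common to all segments must satisfy P Σ Lᵢ/(AᵢEᵢ) = δ_free.
The series flexibility is Σ Lᵢ/(AᵢEᵢ) = 775/(900×193×10³) + 170/(1925×103×10³) = 5.319×10⁻⁶ mm/N.
P = 1.756 / 5.319×10⁻⁶ = 330100 N = 330.1 kN, tensile.
For the stainless steel segment, free thermal change = 16.3×10⁻⁶×112×775 = 1.415 mm and elastic change from P = 330100×775/(900×193×10³) = 1.473 mm; these oppose, so the net change is 0.0578 mm (segment lengthens).

|ΔL| ≈ 0.0578 mm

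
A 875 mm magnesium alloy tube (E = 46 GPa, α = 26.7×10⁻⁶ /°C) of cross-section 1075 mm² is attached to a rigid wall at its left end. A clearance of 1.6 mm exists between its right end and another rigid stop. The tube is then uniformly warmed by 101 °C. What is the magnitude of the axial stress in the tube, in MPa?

If the wall were absent the tube would grow by αΔT L = 26.7×10⁻⁶ × 101 × 875 = 2.36 mm.
The gap closes (δ_free > 1.6 mm) and the wall then resists a further 2.36 − 1.6 = 0.7596 mm of expansion.
So σ = E(δ_free − g)/L = 46×10³ × 0.7596/875 = 39.93 MPa.

σ ≈ 39.9 MPa (compressive)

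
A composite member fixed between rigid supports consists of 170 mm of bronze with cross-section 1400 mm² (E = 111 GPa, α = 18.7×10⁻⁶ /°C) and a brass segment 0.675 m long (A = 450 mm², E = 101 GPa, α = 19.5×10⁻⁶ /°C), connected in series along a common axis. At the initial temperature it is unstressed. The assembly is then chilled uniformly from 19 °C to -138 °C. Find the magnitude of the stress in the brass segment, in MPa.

If the supports were absent, the total length change would be Σ αᵢΔT Lᵢ = 18.7×10⁻⁶×157×170 + 19.5×10⁻⁶×157×675 = 2.566 mm.
The rigid supports impose zero overall length change; the single axial force P common to all segments must satisfy P Σ Lᵢ/(AᵢEᵢ) = δ_free.
The series flexibility is Σ Lᵢ/(AᵢEᵢ) = 170/(1400×111×10³) + 675/(450×101×10³) = 1.595×10⁻⁵ mm/N.
So P = 2.566 / 1.595×10⁻⁵ = 160.9 kN, tensile.
σ_{brass} = P / A = 160900 / 450 = 357.6 MPa.

σ ≈ 358 MPa (tensile)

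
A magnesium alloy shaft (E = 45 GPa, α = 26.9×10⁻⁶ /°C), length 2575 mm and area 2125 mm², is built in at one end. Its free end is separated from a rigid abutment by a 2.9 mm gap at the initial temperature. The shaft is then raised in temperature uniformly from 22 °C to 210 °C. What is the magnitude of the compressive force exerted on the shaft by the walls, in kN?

P ≈ 376 kN

Unrestrained expansion: δ_free = αΔT L = 26.9×10⁻⁶ × 188 × 2575 = 13.02 mm.
This exceeds the 2.9 mm gap, so the wall pushes back. The portion of expansion that must be recovered elastically is δ_free − gap = 13.02 − 2.9 = 10.12 mm.
So σ = E(δ_free − g)/L = 45×10³ × 10.12/2575 = 176.9 MPa.
Force on the wall = σA = 176.9 × 2125 mm² = 375.9 kN.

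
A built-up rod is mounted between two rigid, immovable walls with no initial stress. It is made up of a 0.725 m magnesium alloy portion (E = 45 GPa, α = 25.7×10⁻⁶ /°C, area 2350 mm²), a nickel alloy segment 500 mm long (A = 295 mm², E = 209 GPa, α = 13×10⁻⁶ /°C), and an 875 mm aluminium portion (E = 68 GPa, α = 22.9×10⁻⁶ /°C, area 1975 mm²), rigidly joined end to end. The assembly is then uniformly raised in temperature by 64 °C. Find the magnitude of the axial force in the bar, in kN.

If the supports were absent, the total length change would be Σ αᵢΔT Lᵢ = 25.7×10⁻⁶×64×725 + 13×10⁻⁶×64×500 + 22.9×10⁻⁶×64×875 = 2.891 mm.
The walls prevent any net length change, so an axial force P (same in every segment) develops. Compatibility: P · Σ Lᵢ/(AᵢEᵢ) = δ_free.
Σ Lᵢ/(AᵢEᵢ) = 725/(2350×45×10³) + 500/(295×209×10³) + 875/(1975×68×10³) = 2.148×10⁻⁵ mm/N.
So P = 2.891 / 2.148×10⁻⁵ = 134.6 kN, compressive.

P ≈ 135 kN (compressive)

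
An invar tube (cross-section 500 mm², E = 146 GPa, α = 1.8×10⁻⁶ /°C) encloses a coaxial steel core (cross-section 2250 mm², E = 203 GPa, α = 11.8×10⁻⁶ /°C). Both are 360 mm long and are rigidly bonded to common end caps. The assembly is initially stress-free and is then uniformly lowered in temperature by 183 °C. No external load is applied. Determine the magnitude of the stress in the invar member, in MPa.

σ ≈ 230 MPa (compressive)

Equilibrium of a rigid end plate with no external load gives equal and opposite internal forces ±P in the two members. Since α_{steel} > α_{invar}, cooling drives the steel into tension and the invar into compression.
Setting the final lengths equal and cancelling L: (α₁ − α₂)ΔT = P/(A₁E₁) + P/(A₂E₂).
|α₁ − α₂|·ΔT = 10×10⁻⁶ × 183 = 0.00183.
1/(A₁E₁) + 1/(A₂E₂) = 1/(500×146×10³) + 1/(2250×203×10³) = 1.589×10⁻⁸ N⁻¹.
P = 0.00183 / 1.589×10⁻⁸ = 115200 N = 115.2 kN.
σ_{invar} = P/A₁ = 115200/500 = 230.4 MPa, compressive.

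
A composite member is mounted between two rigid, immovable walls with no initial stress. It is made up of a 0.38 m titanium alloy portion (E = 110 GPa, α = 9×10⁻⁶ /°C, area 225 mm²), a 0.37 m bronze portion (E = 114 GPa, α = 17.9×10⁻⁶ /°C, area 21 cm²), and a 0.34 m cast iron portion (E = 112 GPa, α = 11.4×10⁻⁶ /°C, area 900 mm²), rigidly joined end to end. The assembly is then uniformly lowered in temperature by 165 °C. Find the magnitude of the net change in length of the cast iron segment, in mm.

|ΔL| ≈ 0.257 mm

Free thermal contraction of the whole bar: Σ αᵢΔT Lᵢ = 9×10⁻⁶×165×380 + 17.9×10⁻⁶×165×370 + 11.4×10⁻⁶×165×340 = 2.297 mm.
The walls prevent any net length change, so an axial force P (same in every segment) develops. Compatibility: P · Σ Lᵢ/(AᵢEᵢ) = δ_free.
Σ Lᵢ/(AᵢEᵢ) = 380/(225×110×10³) + 370/(2100×114×10³) + 340/(900×112×10³) = 2.027×10⁻⁵ mm/N.
So P = 2.297 / 2.027×10⁻⁵ = 113.3 kN, tensile.
For the cast iron segment, free thermal change = 11.4×10⁻⁶×165×340 = 0.6395 mm and elastic change from P = 113300×340/(900×112×10³) = 0.3821 mm; these oppose, so the net change is 0.257 mm (segment shortens).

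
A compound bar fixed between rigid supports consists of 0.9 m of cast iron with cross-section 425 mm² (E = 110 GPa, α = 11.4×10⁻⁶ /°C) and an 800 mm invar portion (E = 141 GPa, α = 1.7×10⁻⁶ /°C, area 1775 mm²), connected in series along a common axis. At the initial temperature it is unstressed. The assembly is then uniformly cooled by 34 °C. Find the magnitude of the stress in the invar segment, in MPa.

Free thermal contraction of the whole bar: Σ αᵢΔT Lᵢ = 11.4×10⁻⁶×34×900 + 1.7×10⁻⁶×34×800 = 0.3951 mm.
The walls prevent any net length change, so an axial force P (same in every segment) develops. Compatibility: P · Σ Lᵢ/(AᵢEᵢ) = δ_free.
Σ Lᵢ/(AᵢEᵢ) = 900/(425×110×10³) + 800/(1775×141×10³) = 2.245×10⁻⁵ mm/N.
Hence P = δ_free / Σ(L/AE) = 0.3951/2.245×10⁻⁵ = 17.6 kN (tensile).
σ_{invar} = P / A = 17600 / 1775 = 9.915 MPa.

σ ≈ 9.92 MPa (tensile)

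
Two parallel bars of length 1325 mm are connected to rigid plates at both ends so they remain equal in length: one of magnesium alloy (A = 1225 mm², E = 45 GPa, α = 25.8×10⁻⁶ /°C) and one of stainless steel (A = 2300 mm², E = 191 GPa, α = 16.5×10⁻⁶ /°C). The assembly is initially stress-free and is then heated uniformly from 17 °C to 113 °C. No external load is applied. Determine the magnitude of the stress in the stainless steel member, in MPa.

Equilibrium of a rigid end plate with no external load gives equal and opposite internal forces ±P in the two members. Since α_{magnesium alloy} > α_{stainless steel}, heating drives the magnesium alloy into compression and the stainless steel into tension.
Compatibility of the two members (thermal + elastic change equal): (α₁ − α₂)ΔT = P·[1/(A₁E₁) + 1/(A₂E₂)].
|α₁ − α₂|·ΔT = 9.3×10⁻⁶ × 96 = 0.0008928.
1/(A₁E₁) + 1/(A₂E₂) = 1/(1225×45×10³) + 1/(2300×191×10³) = 2.042×10⁻⁸ N⁻¹.
So P = 0.0008928 / 2.042×10⁻⁸ = 43.73 kN.
σ_{stainless steel} = P/A₂ = 43730/2300 = 19.01 MPa, tensile.

σ ≈ 19 MPa (tensile)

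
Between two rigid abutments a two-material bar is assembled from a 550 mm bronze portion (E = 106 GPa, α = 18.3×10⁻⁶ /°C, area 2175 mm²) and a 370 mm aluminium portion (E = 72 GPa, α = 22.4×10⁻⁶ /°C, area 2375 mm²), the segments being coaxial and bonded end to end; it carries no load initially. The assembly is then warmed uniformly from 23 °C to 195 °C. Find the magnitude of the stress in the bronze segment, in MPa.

σ ≈ 319 MPa (compressive)

Free thermal expansion of the whole bar: Σ αᵢΔT Lᵢ = 18.3×10⁻⁶×172×550 + 22.4×10⁻⁶×172×370 = 3.157 mm.
The walls prevent any net length change, so an axial force P (same in every segment) develops. Compatibility: P · Σ Lᵢ/(AᵢEᵢ) = δ_free.
The series flexibility is Σ Lᵢ/(AᵢEᵢ) = 550/(2175×106×10³) + 370/(2375×72×10³) = 4.549×10⁻⁶ mm/N.
P = 3.157 / 4.549×10⁻⁶ = 693900 N = 693.9 kN, compressive.
σ_{bronze} = P / A = 693900 / 2175 = 319 MPa.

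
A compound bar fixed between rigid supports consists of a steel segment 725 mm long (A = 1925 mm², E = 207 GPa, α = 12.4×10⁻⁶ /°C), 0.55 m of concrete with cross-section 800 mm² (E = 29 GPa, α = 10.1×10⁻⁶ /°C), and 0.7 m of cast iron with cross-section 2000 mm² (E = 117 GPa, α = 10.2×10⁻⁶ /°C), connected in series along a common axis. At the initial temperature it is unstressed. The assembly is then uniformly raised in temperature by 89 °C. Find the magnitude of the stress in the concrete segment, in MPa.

If the supports were absent, the total length change would be Σ αᵢΔT Lᵢ = 12.4×10⁻⁶×89×725 + 10.1×10⁻⁶×89×550 + 10.2×10⁻⁶×89×700 = 1.93 mm.
Since the ends are fixed, an axial force P builds up, equal in every segment, with P · Σ Lᵢ/(AᵢEᵢ) = δ_free.
The series flexibility is Σ Lᵢ/(AᵢEᵢ) = 725/(1925×207×10³) + 550/(800×29×10³) + 700/(2000×117×10³) = 2.852×10⁻⁵ mm/N.
So P = 1.93 / 2.852×10⁻⁵ = 67.68 kN, compressive.
σ_{concrete} = P / A = 67680 / 800 = 84.59 MPa.

σ ≈ 84.6 MPa (compressive)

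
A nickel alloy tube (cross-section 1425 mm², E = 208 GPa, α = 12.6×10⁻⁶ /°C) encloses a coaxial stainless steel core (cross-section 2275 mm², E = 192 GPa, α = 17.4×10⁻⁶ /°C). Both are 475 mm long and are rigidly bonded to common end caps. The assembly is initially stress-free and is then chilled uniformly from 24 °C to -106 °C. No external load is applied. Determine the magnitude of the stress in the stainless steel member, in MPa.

Both members must finish at the same length. With the larger α, the stainless steel tends to over-contract; the plates restrain it, putting the stainless steel in tension and the nickel alloy in compression. With no external load the two internal forces are equal and opposite, magnitude P.
Compatibility of the two members (thermal + elastic change equal): (α₁ − α₂)ΔT = P·[1/(A₁E₁) + 1/(A₂E₂)].
|α₁ − α₂|·ΔT = 4.8×10⁻⁶ × 130 = 0.000624.
1/(A₁E₁) + 1/(A₂E₂) = 1/(1425×208×10³) + 1/(2275×192×10³) = 5.663×10⁻⁹ N⁻¹.
P = 0.000624 / 5.663×10⁻⁹ = 110200 N = 110.2 kN.
σ_{stainless steel} = P/A₂ = 110200/2275 = 48.43 MPa, tensile.

σ ≈ 48.4 MPa (tensile)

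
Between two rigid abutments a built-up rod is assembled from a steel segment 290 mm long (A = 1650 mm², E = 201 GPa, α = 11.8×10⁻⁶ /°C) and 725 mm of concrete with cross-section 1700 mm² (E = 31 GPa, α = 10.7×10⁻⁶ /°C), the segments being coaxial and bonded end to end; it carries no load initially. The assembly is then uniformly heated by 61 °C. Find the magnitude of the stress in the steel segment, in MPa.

Free thermal expansion of the whole bar: Σ αᵢΔT Lᵢ = 11.8×10⁻⁶×61×290 + 10.7×10⁻⁶×61×725 = 0.6819 mm.
The walls prevent any net length change, so an axial force P (same in every segment) develops. Compatibility: P · Σ Lᵢ/(AᵢEᵢ) = δ_free.
Σ Lᵢ/(AᵢEᵢ) = 290/(1650×201×10³) + 725/(1700×31×10³) = 1.463×10⁻⁵ mm/N.
P = 0.6819 / 1.463×10⁻⁵ = 46610 N = 46.61 kN, compressive.
σ_{steel} = P / A = 46610 / 1650 = 28.25 MPa.

σ ≈ 28.2 MPa (compressive)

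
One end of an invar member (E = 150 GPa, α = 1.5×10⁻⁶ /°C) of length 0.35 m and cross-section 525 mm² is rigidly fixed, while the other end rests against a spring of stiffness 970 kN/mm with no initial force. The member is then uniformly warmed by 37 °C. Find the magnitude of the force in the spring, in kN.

The unrestrained thermal change is αΔT L = 1.5×10⁻⁶ × 37 × 350 = 0.01943 mm.
With a force P in the spring, the elastic change of the member is PL/(AE) and that of the spring is P/k; compatibility requires their sum to equal δ_free.
So P = δ_free / [L/(AE) + 1/k] = 0.01943 / [ 350/(525×150×10³) + 1/(970×10³) ].
P = 0.01943 / 5.475×10⁻⁶ = 3548 N.

P ≈ 3.55 kN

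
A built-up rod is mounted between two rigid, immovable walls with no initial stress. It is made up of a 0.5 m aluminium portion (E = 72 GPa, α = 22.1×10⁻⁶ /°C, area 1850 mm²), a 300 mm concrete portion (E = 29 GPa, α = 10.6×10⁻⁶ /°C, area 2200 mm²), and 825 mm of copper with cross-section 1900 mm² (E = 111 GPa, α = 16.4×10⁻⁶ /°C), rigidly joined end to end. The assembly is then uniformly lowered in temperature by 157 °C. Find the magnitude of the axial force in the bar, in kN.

P ≈ 352 kN (tensile)

With the walls removed the bar would change length by δ_free = Σ αᵢΔT Lᵢ = 22.1×10⁻⁶×157×500 + 10.6×10⁻⁶×157×300 + 16.4×10⁻⁶×157×825 = 4.358 mm.
The rigid supports impose zero overall length change; the single axial force P common to all segments must satisfy P Σ Lᵢ/(AᵢEᵢ) = δ_free.
The series flexibility is Σ Lᵢ/(AᵢEᵢ) = 500/(1850×72×10³) + 300/(2200×29×10³) + 825/(1900×111×10³) = 1.237×10⁻⁵ mm/N.
Hence P = δ_free / Σ(L/AE) = 4.358/1.237×10⁻⁵ = 352.4 kN (tensile).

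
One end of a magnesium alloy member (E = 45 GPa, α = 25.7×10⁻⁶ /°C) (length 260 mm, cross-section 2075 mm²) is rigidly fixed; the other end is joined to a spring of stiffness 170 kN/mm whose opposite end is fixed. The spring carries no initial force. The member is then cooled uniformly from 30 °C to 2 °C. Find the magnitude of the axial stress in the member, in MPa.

The unrestrained thermal change is αΔT L = 25.7×10⁻⁶ × 28 × 260 = 0.1871 mm.
Let P be the tensile force in the spring. The member extends elastically by PL/(AE) and the spring stretches by P/k; together these equal δ_free.
P [ L/(AE) + 1/k ] = δ_free → P [ 260/(2075×45×10³) + 1/(170×10³) ] = 0.1871.
P = 0.1871 / 8.667×10⁻⁶ = 21590 N.
σ = P/A = 21590/2075 = 10.4 MPa.

σ ≈ 10.4 MPa (tensile)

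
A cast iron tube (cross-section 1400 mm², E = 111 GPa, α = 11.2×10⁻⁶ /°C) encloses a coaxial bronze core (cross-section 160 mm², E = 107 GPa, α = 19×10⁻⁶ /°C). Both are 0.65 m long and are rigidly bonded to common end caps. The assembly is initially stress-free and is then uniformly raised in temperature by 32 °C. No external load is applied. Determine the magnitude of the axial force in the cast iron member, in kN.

Equilibrium of a rigid end plate with no external load gives equal and opposite internal forces ±P in the two members. Since α_{bronze} > α_{cast iron}, heating drives the bronze into compression and the cast iron into tension.
Equating the net (thermal + elastic) strains gives |α₁ − α₂|·ΔT = P·[1/(A₁E₁) + 1/(A₂E₂)].
|α₁ − α₂|·ΔT = 7.8×10⁻⁶ × 32 = 0.0002496.
1/(A₁E₁) + 1/(A₂E₂) = 1/(1400×111×10³) + 1/(160×107×10³) = 6.485×10⁻⁸ N⁻¹.
P = 0.0002496 / 6.485×10⁻⁸ = 3849 N = 3.849 kN.

P ≈ 3.85 kN (tensile in the cast iron)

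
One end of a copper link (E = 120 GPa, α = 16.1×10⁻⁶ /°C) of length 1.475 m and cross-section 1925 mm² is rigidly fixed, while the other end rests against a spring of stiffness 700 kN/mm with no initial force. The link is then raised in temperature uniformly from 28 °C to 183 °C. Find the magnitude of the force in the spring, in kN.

Free thermal expansion: δ_free = αΔT L = 16.1×10⁻⁶ × 155 × 1475 = 3.681 mm.
Let P be the compressive force at the spring. The link shortens elastically by PL/(AE) and the spring compresses by P/k; together these equal δ_free.
P [ L/(AE) + 1/k ] = δ_free → P [ 1475/(1925×120×10³) + 1/(700×10³) ] = 3.681.
P = 3.681 / 7.814×10⁻⁶ = 471100 N.

P ≈ 471 kN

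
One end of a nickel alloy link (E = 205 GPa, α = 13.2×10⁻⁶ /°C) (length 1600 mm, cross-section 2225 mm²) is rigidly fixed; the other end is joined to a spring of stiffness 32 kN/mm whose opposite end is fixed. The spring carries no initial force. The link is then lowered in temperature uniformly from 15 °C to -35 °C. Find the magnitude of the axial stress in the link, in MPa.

σ ≈ 13.7 MPa (tensile)

If the spring were absent the link would shorten by αΔT L = 13.2×10⁻⁶ × 50 × 1600 = 1.056 mm.
With a force P in the spring, the elastic change of the link is PL/(AE) and that of the spring is P/k; compatibility requires their sum to equal δ_free.
P [ L/(AE) + 1/k ] = δ_free → P [ 1600/(2225×205×10³) + 1/(32×10³) ] = 1.056.
P = 1.056 / 3.476×10⁻⁵ = 30380 N.
σ = P/A = 30380/2225 = 13.65 MPa.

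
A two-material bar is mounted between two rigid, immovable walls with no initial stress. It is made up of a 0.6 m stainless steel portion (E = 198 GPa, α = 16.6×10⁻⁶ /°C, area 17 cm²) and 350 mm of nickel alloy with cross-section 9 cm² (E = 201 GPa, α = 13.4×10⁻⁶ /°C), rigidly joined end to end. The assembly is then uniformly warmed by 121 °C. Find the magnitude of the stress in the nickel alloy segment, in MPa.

σ ≈ 530 MPa (compressive)

Free thermal expansion of the whole bar: Σ αᵢΔT Lᵢ = 16.6×10⁻⁶×121×600 + 13.4×10⁻⁶×121×350 = 1.773 mm.
The walls prevent any net length change, so an axial force P (same in every segment) develops. Compatibility: P · Σ Lᵢ/(AᵢEᵢ) = δ_free.
Σ Lᵢ/(AᵢEᵢ) = 600/(1700×198×10³) + 350/(900×201×10³) = 3.717×10⁻⁶ mm/N.
So P = 1.773 / 3.717×10⁻⁶ = 476.9 kN, compressive.
σ_{nickel alloy} = P / A = 476900 / 900 = 529.8 MPa.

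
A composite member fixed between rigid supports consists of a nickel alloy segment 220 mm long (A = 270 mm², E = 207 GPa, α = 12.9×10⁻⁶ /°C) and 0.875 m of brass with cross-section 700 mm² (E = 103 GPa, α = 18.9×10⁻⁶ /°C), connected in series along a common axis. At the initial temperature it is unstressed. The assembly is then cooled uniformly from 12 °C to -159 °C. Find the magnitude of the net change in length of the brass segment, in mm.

Free thermal contraction of the whole bar: Σ αᵢΔT Lᵢ = 12.9×10⁻⁶×171×220 + 18.9×10⁻⁶×171×875 = 3.313 mm.
Since the ends are fixed, an axial force P builds up, equal in every segment, with P · Σ Lᵢ/(AᵢEᵢ) = δ_free.
Σ Lᵢ/(AᵢEᵢ) = 220/(270×207×10³) + 875/(700×103×10³) = 1.607×10⁻⁵ mm/N.
So P = 3.313 / 1.607×10⁻⁵ = 206.1 kN, tensile.
For the brass segment, free thermal change = 18.9×10⁻⁶×171×875 = 2.828 mm and elastic change from P = 206100×875/(700×103×10³) = 2.502 mm; these oppose, so the net change is 0.326 mm (segment shortens).

|ΔL| ≈ 0.326 mm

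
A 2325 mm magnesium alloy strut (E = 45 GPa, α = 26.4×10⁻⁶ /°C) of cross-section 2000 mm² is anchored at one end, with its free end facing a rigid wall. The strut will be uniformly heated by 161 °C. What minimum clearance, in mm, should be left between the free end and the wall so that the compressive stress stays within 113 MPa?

g ≈ 4.04 mm

With no wall the strut would lengthen by αΔT L = 26.4×10⁻⁶ × 161 × 2325 = 9.882 mm.
A stress of 113 MPa corresponds to the wall pushing the strut back by σL/E = 113×2325/(45×10³) = 5.838 mm.
So the gap has to take up the difference, g_min = δ_free − σL/E = 9.882 − 5.838 = 4.044 mm.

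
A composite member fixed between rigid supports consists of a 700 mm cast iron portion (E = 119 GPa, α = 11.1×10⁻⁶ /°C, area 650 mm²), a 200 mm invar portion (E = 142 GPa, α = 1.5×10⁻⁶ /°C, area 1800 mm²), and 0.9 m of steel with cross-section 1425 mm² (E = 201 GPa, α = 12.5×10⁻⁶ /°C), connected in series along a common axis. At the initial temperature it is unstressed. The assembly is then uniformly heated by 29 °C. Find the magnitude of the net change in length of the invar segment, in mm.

|ΔL| ≈ 0.0251 mm

If the supports were absent, the total length change would be Σ αᵢΔT Lᵢ = 11.1×10⁻⁶×29×700 + 1.5×10⁻⁶×29×200 + 12.5×10⁻⁶×29×900 = 0.5603 mm.
Since the ends are fixed, an axial force P builds up, equal in every segment, with P · Σ Lᵢ/(AᵢEᵢ) = δ_free.
The series flexibility is Σ Lᵢ/(AᵢEᵢ) = 700/(650×119×10³) + 200/(1800×142×10³) + 900/(1425×201×10³) = 1.297×10⁻⁵ mm/N.
So P = 0.5603 / 1.297×10⁻⁵ = 43.18 kN, compressive.
For the invar segment, free thermal change = 1.5×10⁻⁶×29×200 = 0.0087 mm and elastic change from P = 43180×200/(1800×142×10³) = 0.03379 mm; these oppose, so the net change is 0.0251 mm (segment shortens).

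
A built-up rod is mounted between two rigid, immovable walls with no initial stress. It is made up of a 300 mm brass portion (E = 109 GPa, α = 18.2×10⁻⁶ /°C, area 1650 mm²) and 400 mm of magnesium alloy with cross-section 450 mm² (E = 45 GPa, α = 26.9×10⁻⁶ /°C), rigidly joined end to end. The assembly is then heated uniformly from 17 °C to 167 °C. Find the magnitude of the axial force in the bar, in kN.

With the walls removed the bar would change length by δ_free = Σ αᵢΔT Lᵢ = 18.2×10⁻⁶×150×300 + 26.9×10⁻⁶×150×400 = 2.433 mm.
The walls prevent any net length change, so an axial force P (same in every segment) develops. Compatibility: P · Σ Lᵢ/(AᵢEᵢ) = δ_free.
Σ Lᵢ/(AᵢEᵢ) = 300/(1650×109×10³) + 400/(450×45×10³) = 2.142×10⁻⁵ mm/N.
P = 2.433 / 2.142×10⁻⁵ = 113600 N = 113.6 kN, compressive.

P ≈ 114 kN (compressive)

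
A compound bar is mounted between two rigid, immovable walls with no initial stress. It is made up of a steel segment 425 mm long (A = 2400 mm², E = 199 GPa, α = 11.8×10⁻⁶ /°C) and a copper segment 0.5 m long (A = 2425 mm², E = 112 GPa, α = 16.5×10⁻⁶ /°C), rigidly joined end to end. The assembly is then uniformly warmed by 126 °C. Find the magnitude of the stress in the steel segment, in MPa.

σ ≈ 255 MPa (compressive)

With the walls removed the bar would change length by δ_free = Σ αᵢΔT Lᵢ = 11.8×10⁻⁶×126×425 + 16.5×10⁻⁶×126×500 = 1.671 mm.
The walls prevent any net length change, so an axial force P (same in every segment) develops. Compatibility: P · Σ Lᵢ/(AᵢEᵢ) = δ_free.
The series flexibility is Σ Lᵢ/(AᵢEᵢ) = 425/(2400×199×10³) + 500/(2425×112×10³) = 2.731×10⁻⁶ mm/N.
P = 1.671 / 2.731×10⁻⁶ = 612000 N = 612 kN, compressive.
σ_{steel} = P / A = 612000 / 2400 = 255 MPa.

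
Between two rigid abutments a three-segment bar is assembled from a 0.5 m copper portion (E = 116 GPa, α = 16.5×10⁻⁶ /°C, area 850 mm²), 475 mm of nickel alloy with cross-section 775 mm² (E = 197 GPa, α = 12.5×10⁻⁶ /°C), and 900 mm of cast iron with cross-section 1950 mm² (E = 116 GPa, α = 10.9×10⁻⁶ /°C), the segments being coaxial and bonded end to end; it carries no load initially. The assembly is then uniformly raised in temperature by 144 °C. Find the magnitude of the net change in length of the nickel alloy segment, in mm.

|ΔL| ≈ 0.0291 mm

If the supports were absent, the total length change would be Σ αᵢΔT Lᵢ = 16.5×10⁻⁶×144×500 + 12.5×10⁻⁶×144×475 + 10.9×10⁻⁶×144×900 = 3.456 mm.
The rigid supports impose zero overall length change; the single axial force P common to all segments must satisfy P Σ Lᵢ/(AᵢEᵢ) = δ_free.
The series flexibility is Σ Lᵢ/(AᵢEᵢ) = 500/(850×116×10³) + 475/(775×197×10³) + 900/(1950×116×10³) = 1.216×10⁻⁵ mm/N.
Hence P = δ_free / Σ(L/AE) = 3.456/1.216×10⁻⁵ = 284.2 kN (compressive).
For the nickel alloy segment, free thermal change = 12.5×10⁻⁶×144×475 = 0.855 mm and elastic change from P = 284200×475/(775×197×10³) = 0.8841 mm; these oppose, so the net change is 0.0291 mm (segment shortens).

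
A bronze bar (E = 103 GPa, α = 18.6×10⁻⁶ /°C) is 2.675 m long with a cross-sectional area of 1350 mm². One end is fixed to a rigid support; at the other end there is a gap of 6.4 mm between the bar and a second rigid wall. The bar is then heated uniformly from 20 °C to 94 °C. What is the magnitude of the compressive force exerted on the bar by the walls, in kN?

Free thermal elongation = αΔT L = 18.6×10⁻⁶ × 74 × 2675 = 3.682 mm.
This is smaller than the 6.4 mm clearance, so the bar expands freely without reaching the stop — the stress is zero.

P ≈ 0 kN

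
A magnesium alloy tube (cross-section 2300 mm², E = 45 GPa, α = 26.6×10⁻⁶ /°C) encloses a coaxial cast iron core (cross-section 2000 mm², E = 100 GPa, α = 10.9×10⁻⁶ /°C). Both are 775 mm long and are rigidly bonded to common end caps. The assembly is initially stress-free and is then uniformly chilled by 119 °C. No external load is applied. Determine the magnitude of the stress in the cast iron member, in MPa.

The magnesium alloy has the larger α, so on cooling it would change length more than the cast iron if both were free. The rigid plates force a common final length, so the magnesium alloy is put into tension and the cast iron into compression, with equal and opposite forces P (no external load).
Compatibility of the two members (thermal + elastic change equal): (α₁ − α₂)ΔT = P·[1/(A₁E₁) + 1/(A₂E₂)].
|α₁ − α₂|·ΔT = 15.7×10⁻⁶ × 119 = 0.001868.
1/(A₁E₁) + 1/(A₂E₂) = 1/(2300×45×10³) + 1/(2000×100×10³) = 1.466×10⁻⁸ N⁻¹.
So P = 0.001868 / 1.466×10⁻⁸ = 127.4 kN.
σ_{cast iron} = P/A₂ = 127400/2000 = 63.71 MPa, compressive.

σ ≈ 63.7 MPa (compressive)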